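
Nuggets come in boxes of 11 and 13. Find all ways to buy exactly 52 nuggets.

We need non-negative integers (x, y) with 11x + 13y = 52.
For each x in 0..4, check if 52 - 11x is a non-negative multiple of 13.
x = 0: 13y = 52, y = 4 ✓

(0 boxes of 11, 4 boxes of 13)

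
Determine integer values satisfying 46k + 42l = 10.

Step 1: Check solvability.
gcd(46, 42) = 2
Since 2 divides 10, solutions exist.

Step 2: Apply extended Euclidean algorithm to find gcd.
We find integers such that 46*x0 + 42*y0 = 2

Step 3: Scale the particular solution.
Multiply by 10/2 = 5:
k = -50, l = 55

Step 4: Verify.
46*(-50) + 42*(55) = 10 = 10 ✓

k = -50, l = 55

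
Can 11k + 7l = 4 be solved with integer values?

Step 1: Compute gcd(11, 7).
gcd(11, 7) = 1

Step 2: Check divisibility.
Does 1 divide 4? 4 = 1 x 4, so yes.

By the theorem on linear Diophantine equations, 11k + 7l = 4 has integer solutions if and only if gcd(11, 7) divides 4. Since 1 | 4, solutions exist.

Yes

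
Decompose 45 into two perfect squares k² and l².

We need to find integers k, l > 0 such that k² + l² = 45.
Trying k = 3: l² = 45 - 3² = 45 - 9 = 36
l = 6
Check: 3² + 6² = 9 + 36 = 45 ✓

45 = 3² + 6²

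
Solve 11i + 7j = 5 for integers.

Step 1: Check solvability.
gcd(11, 7) = 1
Since 1 divides 5, solutions exist.

Step 2: Apply extended Euclidean algorithm to find gcd.
We find integers such that 11*x0 + 7*y0 = 1

Step 3: Scale the particular solution.
Multiply by 5/1 = 5:
i = 10, j = -15

Step 4: Verify.
11*(10) + 7*(-15) = 5 = 5 ✓

i = 10, j = -15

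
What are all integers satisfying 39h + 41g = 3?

Step 1: Compute gcd(39, 41) = 1.
Since 1 divides 3, solutions exist.

Step 2: Find a particular solution using extended Euclidean algorithm.
We get h₀ = 60, g₀ = -57.
Check: 39*60 + 41*-57 = 3 = 3 ✓

Step 3: Write the general solution.
h = 60 + (41/1)t = 60 + 41t
g = -57 - (39/1)t = -57 - 39t
for any integer t.

h = 60 + 41t, g = -57 - 39t for integer t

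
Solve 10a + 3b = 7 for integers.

Step 1: Check solvability.
gcd(10, 3) = 1
Since 1 divides 7, solutions exist.

Step 2: Apply extended Euclidean algorithm to find gcd.
We find integers such that 10*x0 + 3*y0 = 1

Step 3: Scale the particular solution.
Multiply by 7/1 = 7:
a = 7, b = -21

Step 4: Verify.
10*(7) + 3*(-21) = 7 = 7 ✓

a = 7, b = -21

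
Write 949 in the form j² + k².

We need to find integers j, k > 0 such that j² + k² = 949.
Trying j = 7: k² = 949 - 7² = 949 - 49 = 900
k = 30
Check: 7² + 30² = 49 + 900 = 949 ✓

949 = 7² + 30²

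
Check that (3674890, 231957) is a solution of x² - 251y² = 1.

Compute x² = 3674890² = 13504816512100
Compute 251y² = 251·231957² = 251·53804049849 = 13504816512099
x² - 251y² = 13504816512100 - 13504816512099 = 1
Since this equals 1, (3674890, 231957) is a solution.

Yes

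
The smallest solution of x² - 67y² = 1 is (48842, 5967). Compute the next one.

Solutions to x² - Dy² = 1 are generated by powers of (x₀ + y₀√D).
The next solution satisfies x₁ + y₁√67 = (x₀ + y₀√67)², giving:
x₁ = x₀² + 67y₀² = 48842² + 67·5967² = 2385540964 + 2385540963 = 4771081927
y₁ = 2x₀y₀ = 2·48842·5967 = 582880428

Verify: 4771081927² - 67·582880428² = 22763222754146033329 - 22763222754146033328 = 1 ✓

x = 4771081927, y = 582880428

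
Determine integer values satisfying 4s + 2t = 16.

Step 1: Check solvability.
gcd(4, 2) = 2
Since 2 divides 16, solutions exist.

Step 2: Apply extended Euclidean algorithm to find gcd.
We find integers such that 4*x0 + 2*y0 = 2

Step 3: Scale the particular solution.
Multiply by 16/2 = 8:
s = 0, t = 8

Step 4: Verify.
4*(0) + 2*(8) = 16 = 16 ✓

s = 0, t = 8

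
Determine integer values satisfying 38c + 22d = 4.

Step 1: Check solvability.
gcd(38, 22) = 2
Since 2 divides 4, solutions exist.

Step 2: Apply extended Euclidean algorithm to find gcd.
We find integers such that 38*x0 + 22*y0 = 2

Step 3: Scale the particular solution.
Multiply by 4/2 = 2:
c = -8, d = 14

Step 4: Verify.
38*(-8) + 22*(14) = 4 = 4 ✓

c = -8, d = 14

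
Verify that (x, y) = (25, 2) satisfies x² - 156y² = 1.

Compute x² = 25² = 625
Compute 156y² = 156·2² = 156·4 = 624
x² - 156y² = 625 - 624 = 1
Since this equals 1, (25, 2) is a solution.

Yes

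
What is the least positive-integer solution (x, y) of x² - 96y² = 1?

We seek the smallest positive integers (x, y) with x² - 96y² = 1, i.e., x² = 96y² + 1.
Try successive y values:
y = 1: x² = 96·1² + 1 = 97, not a perfect square
y = 2: x² = 96·2² + 1 = 385, not a perfect square
y = 3: x² = 96·3² + 1 = 865, not a perfect square
... continuing the search (or via continued fractions) ...
y = 5: x² = 96·5² + 1 = 2401, x = 49 ✓

Verify: 49² - 96·5² = 2401 - 2400 = 1 ✓

x = 49, y = 5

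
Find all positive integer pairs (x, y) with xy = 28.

The positive divisors of 28 are: 1, 2, 4, 7, 14, 28.
Each divisor d gives the pair (d, 28/d):
(1, 28), (2, 14), (4, 7), (7, 4), (14, 2), (28, 1)

(1, 28), (2, 14), (4, 7), (7, 4), (14, 2), (28, 1)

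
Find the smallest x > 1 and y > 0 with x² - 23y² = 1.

We seek the smallest positive integers (x, y) with x² - 23y² = 1, i.e., x² = 23y² + 1.
Try successive y values:
y = 1: x² = 23·1² + 1 = 24, not a perfect square
y = 2: x² = 23·2² + 1 = 93, not a perfect square
y = 3: x² = 23·3² + 1 = 208, not a perfect square
... continuing the search (or via continued fractions) ...
y = 5: x² = 23·5² + 1 = 576, x = 24 ✓

Verify: 24² - 23·5² = 576 - 575 = 1 ✓

x = 24, y = 5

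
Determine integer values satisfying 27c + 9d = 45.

Step 1: Check solvability.
gcd(27, 9) = 9
Since 9 divides 45, solutions exist.

Step 2: Apply extended Euclidean algorithm to find gcd.
We find integers such that 27*x0 + 9*y0 = 9

Step 3: Scale the particular solution.
Multiply by 45/9 = 5:
c = 0, d = 5

Step 4: Verify.
27*(0) + 9*(5) = 45 = 45 ✓

c = 0, d = 5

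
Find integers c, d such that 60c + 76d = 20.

Step 1: Check solvability.
gcd(60, 76) = 4
Since 4 divides 20, solutions exist.

Step 2: Apply extended Euclidean algorithm to find gcd.
We find integers such that 60*x0 + 76*y0 = 4

Step 3: Scale the particular solution.
Multiply by 20/4 = 5:
c = -25, d = 20

Step 4: Verify.
60*(-25) + 76*(20) = 20 = 20 ✓

c = -25, d = 20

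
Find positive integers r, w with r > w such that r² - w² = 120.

Factor: r² - w² = (r+w)(r-w) = 120.
We need two factors of 120 with the same parity.
Use r+w = 60 and r-w = 2 (product 60·2 = 120).
Adding: 2r = 62, so r = 31.
Subtracting: 2w = 58, so w = 29.
Check: 31² - 29² = 961 - 841 = 120 ✓

r = 31, w = 29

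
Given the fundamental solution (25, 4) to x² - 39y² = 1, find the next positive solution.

Solutions to x² - Dy² = 1 are generated by powers of (x₀ + y₀√D).
The next solution satisfies x₁ + y₁√39 = (x₀ + y₀√39)², giving:
x₁ = x₀² + 39y₀² = 25² + 39·4² = 625 + 624 = 1249
y₁ = 2x₀y₀ = 2·25·4 = 200

Verify: 1249² - 39·200² = 1560001 - 1560000 = 1 ✓

x = 1249, y = 200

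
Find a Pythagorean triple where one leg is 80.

We need the other leg and hypotenuse such that 80² + x² = c².
Take x = 84, c = 116: 80² + 84² = 6400 + 7056 = 13456 = 116² ✓
Triple: (84, 80, 116)

(84, 80, 116)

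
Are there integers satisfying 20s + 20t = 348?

Step 1: Compute gcd(20, 20).
gcd(20, 20) = 20

Step 2: Check divisibility.
Does 20 divide 348? 348 = 20 x 17 + 8, so no.

By the theorem on linear Diophantine equations, 20s + 20t = 348 has integer solutions if and only if gcd(20, 20) divides 348. Since 20 does not divide 348, no solutions exist.

No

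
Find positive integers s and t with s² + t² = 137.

We need to find integers s, t > 0 such that s² + t² = 137.
Trying s = 4: t² = 137 - 4² = 137 - 16 = 121
t = 11
Check: 4² + 11² = 16 + 121 = 137 ✓

137 = 4² + 11²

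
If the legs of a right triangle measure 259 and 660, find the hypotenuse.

c² = a² + b² = 259² + 660² = 67081 + 435600 = 502681
c = 709

709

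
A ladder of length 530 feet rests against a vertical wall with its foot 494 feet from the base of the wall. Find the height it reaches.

The ladder, wall, and ground form a right triangle with hypotenuse 530 and one leg 494.
By the Pythagorean theorem: h² = 530² - 494² = 280900 - 244036 = 36864
h = √36864 = 192 feet

192 feet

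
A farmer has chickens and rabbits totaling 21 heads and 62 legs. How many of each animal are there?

Let c = chickens, r = rabbits.
Heads: c + r = 21
Legs: 2c + 4r = 62
From the first equation, c = 21 - r. Substitute:
2(21 - r) + 4r = 62
42 + 2r = 62
r = (62 - 42)/2 = 10
c = 21 - 10 = 11

Chickens: 11, Rabbits: 10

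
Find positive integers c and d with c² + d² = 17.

We need to find integers c, d > 0 such that c² + d² = 17.
Trying c = 1: d² = 17 - 1² = 17 - 1 = 16
d = 4
Check: 1² + 4² = 1 + 16 = 17 ✓

17 = 1² + 4²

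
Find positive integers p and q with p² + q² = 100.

We need to find integers p, q > 0 such that p² + q² = 100.
Trying p = 6: q² = 100 - 6² = 100 - 36 = 64
q = 8
Check: 6² + 8² = 36 + 64 = 100 ✓

100 = 6² + 8²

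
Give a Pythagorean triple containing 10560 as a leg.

We need the other leg and hypotenuse such that 10560² + x² = c².
Take x = 4144, c = 11344: 10560² + 4144² = 111513600 + 17172736 = 128686336 = 11344² ✓
Triple: (4144, 10560, 11344)

(4144, 10560, 11344)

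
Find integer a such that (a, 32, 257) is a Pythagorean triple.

a² = c² - b² = 257² - 32² = 66049 - 1024 = 65025
a = sqrt(65025) = 255

255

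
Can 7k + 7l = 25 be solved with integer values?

Step 1: Compute gcd(7, 7).
gcd(7, 7) = 7

Step 2: Check divisibility.
Does 7 divide 25? 25 = 7 x 3 + 4, so no.

By the theorem on linear Diophantine equations, 7k + 7l = 25 has integer solutions if and only if gcd(7, 7) divides 25. Since 7 does not divide 25, no solutions exist.

No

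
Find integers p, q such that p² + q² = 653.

We need to find integers p, q > 0 such that p² + q² = 653.
Trying p = 13: q² = 653 - 13² = 653 - 169 = 484
q = 22
Check: 13² + 22² = 169 + 484 = 653 ✓

653 = 13² + 22²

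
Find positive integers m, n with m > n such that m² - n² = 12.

Factor: m² - n² = (m+n)(m-n) = 12.
We need two factors of 12 with the same parity.
Use m+n = 6 and m-n = 2 (product 6·2 = 12).
Adding: 2m = 8, so m = 4.
Subtracting: 2n = 4, so n = 2.
Check: 4² - 2² = 16 - 4 = 12 ✓

m = 4, n = 2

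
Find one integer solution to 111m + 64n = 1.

Step 1: Check solvability.
gcd(111, 64) = 1
Since 1 divides 1, solutions exist.

Step 2: Apply extended Euclidean algorithm to find gcd.
We find integers such that 111*x0 + 64*y0 = 1

Step 3: Scale the particular solution.
Multiply by 1/1 = 1:
m = 15, n = -26

Step 4: Verify.
111*(15) + 64*(-26) = 1 = 1 ✓

m = 15, n = -26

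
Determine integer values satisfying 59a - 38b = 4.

Step 1: Check solvability.
gcd(59, 38) = 1
Since 1 divides 4, solutions exist.

Step 2: Apply extended Euclidean algorithm to find gcd.
We find integers such that 59*x0 + 38*y0 = 1

Step 3: Scale the particular solution.
Multiply by 4/1 = 4:
a = -36, b = -56

Step 4: Verify.
59*(-36) - 38*(-56) = 4 = 4 ✓

a = -36, b = -56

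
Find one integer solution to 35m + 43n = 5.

Step 1: Check solvability.
gcd(35, 43) = 1
Since 1 divides 5, solutions exist.

Step 2: Apply extended Euclidean algorithm to find gcd.
We find integers such that 35*x0 + 43*y0 = 1

Step 3: Scale the particular solution.
Multiply by 5/1 = 5:
m = 80, n = -65

Step 4: Verify.
35*(80) + 43*(-65) = 5 = 5 ✓

m = 80, n = -65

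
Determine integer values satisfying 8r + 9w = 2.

Step 1: Check solvability.
gcd(8, 9) = 1
Since 1 divides 2, solutions exist.

Step 2: Apply extended Euclidean algorithm to find gcd.
We find integers such that 8*x0 + 9*y0 = 1

Step 3: Scale the particular solution.
Multiply by 2/1 = 2:
r = -2, w = 2

Step 4: Verify.
8*(-2) + 9*(2) = 2 = 2 ✓

r = -2, w = 2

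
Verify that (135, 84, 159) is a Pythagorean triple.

Compute a² + b² = 135² + 84² = 18225 + 7056 = 25281
Compute c² = 159² = 25281
Since 25281 = 25281, confirmed.

Yes, it is a Pythagorean triple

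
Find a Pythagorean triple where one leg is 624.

We need the other leg and hypotenuse such that 624² + x² = c².
Take x = 532, c = 820: 624² + 532² = 389376 + 283024 = 672400 = 820² ✓
Triple: (532, 624, 820)

(532, 624, 820)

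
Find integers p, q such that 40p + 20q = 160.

Step 1: Check solvability.
gcd(40, 20) = 20
Since 20 divides 160, solutions exist.

Step 2: Apply extended Euclidean algorithm to find gcd.
We find integers such that 40*x0 + 20*y0 = 20

Step 3: Scale the particular solution.
Multiply by 160/20 = 8:
p = 0, q = 8

Step 4: Verify.
40*(0) + 20*(8) = 160 = 160 ✓

p = 0, q = 8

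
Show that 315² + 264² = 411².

Compute a² + b²:
315² + 264² = 99225 + 69696 = 168921
Compute c²:
411² = 168921
Since 168921 = 168921, it is a Pythagorean triple.

Yes, it is a Pythagorean triple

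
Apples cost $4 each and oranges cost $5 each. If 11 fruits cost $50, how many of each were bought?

Let a = apples, o = oranges.
a + o = 11
4a + 5o = 50
Substitute o = 11 - a:
4a + 5(11 - a) = 50
(4 - 5)a = 50 - 55
-1a = -5
a = 5, o = 11 - 5 = 6

Apples: 5, Oranges: 6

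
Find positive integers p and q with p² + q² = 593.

We need to find integers p, q > 0 such that p² + q² = 593.
Trying p = 8: q² = 593 - 8² = 593 - 64 = 529
q = 23
Check: 8² + 23² = 64 + 529 = 593 ✓

593 = 8² + 23²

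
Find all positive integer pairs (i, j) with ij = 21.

The positive divisors of 21 are: 1, 3, 7, 21.
Each divisor d gives the pair (d, 21/d):
(1, 21), (3, 7), (7, 3), (21, 1)

(1, 21), (3, 7), (7, 3), (21, 1)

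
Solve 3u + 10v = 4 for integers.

Step 1: Check solvability.
gcd(3, 10) = 1
Since 1 divides 4, solutions exist.

Step 2: Apply extended Euclidean algorithm to find gcd.
We find integers such that 3*x0 + 10*y0 = 1

Step 3: Scale the particular solution.
Multiply by 4/1 = 4:
u = -12, v = 4

Step 4: Verify.
3*(-12) + 10*(4) = 4 = 4 ✓

u = -12, v = 4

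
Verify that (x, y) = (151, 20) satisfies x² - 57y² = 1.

Compute x² = 151² = 22801
Compute 57y² = 57·20² = 57·400 = 22800
x² - 57y² = 22801 - 22800 = 1
Since this equals 1, (151, 20) is a solution.

Yes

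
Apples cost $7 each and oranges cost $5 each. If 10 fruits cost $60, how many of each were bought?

Let a = apples, o = oranges.
a + o = 10
7a + 5o = 60
Substitute o = 10 - a:
7a + 5(10 - a) = 60
(7 - 5)a = 60 - 50
2a = 10
a = 5, o = 10 - 5 = 5

Apples: 5, Oranges: 5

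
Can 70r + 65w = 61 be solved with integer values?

Step 1: Compute gcd(70, 65).
gcd(70, 65) = 5

Step 2: Check divisibility.
Does 5 divide 61? 61 = 5 x 12 + 1, so no.

By the theorem on linear Diophantine equations, 70r + 65w = 61 has integer solutions if and only if gcd(70, 65) divides 61. Since 5 does not divide 61, no solutions exist.

No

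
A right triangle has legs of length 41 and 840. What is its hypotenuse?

c² = a² + b² = 41² + 840² = 1681 + 705600 = 707281
c = 841

841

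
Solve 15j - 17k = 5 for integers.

Step 1: Check solvability.
gcd(15, 17) = 1
Since 1 divides 5, solutions exist.

Step 2: Apply extended Euclidean algorithm to find gcd.
We find integers such that 15*x0 + 17*y0 = 1

Step 3: Scale the particular solution.
Multiply by 5/1 = 5:
j = 40, k = 35

Step 4: Verify.
15*(40) - 17*(35) = 5 = 5 ✓

j = 40, k = 35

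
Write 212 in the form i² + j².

We need to find integers i, j > 0 such that i² + j² = 212.
Trying i = 4: j² = 212 - 4² = 212 - 16 = 196
j = 14
Check: 4² + 14² = 16 + 196 = 212 ✓

212 = 4² + 14²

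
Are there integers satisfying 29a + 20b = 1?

Step 1: Compute gcd(29, 20).
gcd(29, 20) = 1

Step 2: Check divisibility.
Does 1 divide 1? 1 = 1 x 1, so yes.

By the theorem on linear Diophantine equations, 29a + 20b = 1 has integer solutions if and only if gcd(29, 20) divides 1. Since 1 | 1, solutions exist.

Yes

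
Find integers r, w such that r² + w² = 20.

We need to find integers r, w > 0 such that r² + w² = 20.
Trying r = 2: w² = 20 - 2² = 20 - 4 = 16
w = 4
Check: 2² + 4² = 4 + 16 = 20 ✓

20 = 2² + 4²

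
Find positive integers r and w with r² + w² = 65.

We need to find integers r, w > 0 such that r² + w² = 65.
Trying r = 1: w² = 65 - 1² = 65 - 1 = 64
w = 8
Check: 1² + 8² = 1 + 64 = 65 ✓

65 = 1² + 8²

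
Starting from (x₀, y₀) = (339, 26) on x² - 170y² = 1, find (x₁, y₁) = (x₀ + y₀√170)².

Solutions to x² - Dy² = 1 are generated by powers of (x₀ + y₀√D).
The next solution satisfies x₁ + y₁√170 = (x₀ + y₀√170)², giving:
x₁ = x₀² + 170y₀² = 339² + 170·26² = 114921 + 114920 = 229841
y₁ = 2x₀y₀ = 2·339·26 = 17628

Verify: 229841² - 170·17628² = 52826885281 - 52826885280 = 1 ✓

x = 229841, y = 17628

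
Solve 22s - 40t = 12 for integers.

Step 1: Check solvability.
gcd(22, 40) = 2
Since 2 divides 12, solutions exist.

Step 2: Apply extended Euclidean algorithm to find gcd.
We find integers such that 22*x0 + 40*y0 = 2

Step 3: Scale the particular solution.
Multiply by 12/2 = 6:
s = -54, t = -30

Step 4: Verify.
22*(-54) - 40*(-30) = 12 = 12 ✓

s = -54, t = -30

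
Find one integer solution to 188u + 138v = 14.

Step 1: Check solvability.
gcd(188, 138) = 2
Since 2 divides 14, solutions exist.

Step 2: Apply extended Euclidean algorithm to find gcd.
We find integers such that 188*x0 + 138*y0 = 2

Step 3: Scale the particular solution.
Multiply by 14/2 = 7:
u = -77, v = 105

Step 4: Verify.
188*(-77) + 138*(105) = 14 = 14 ✓

u = -77, v = 105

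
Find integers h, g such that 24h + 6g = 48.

Step 1: Check solvability.
gcd(24, 6) = 6
Since 6 divides 48, solutions exist.

Step 2: Apply extended Euclidean algorithm to find gcd.
We find integers such that 24*x0 + 6*y0 = 6

Step 3: Scale the particular solution.
Multiply by 48/6 = 8:
h = 0, g = 8

Step 4: Verify.
24*(0) + 6*(8) = 48 = 48 ✓

h = 0, g = 8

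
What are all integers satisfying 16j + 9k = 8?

Step 1: Compute gcd(16, 9) = 1.
Since 1 divides 8, solutions exist.

Step 2: Find a particular solution using extended Euclidean algorithm.
We get j₀ = 32, k₀ = -56.
Check: 16*32 + 9*-56 = 8 = 8 ✓

Step 3: Write the general solution.
j = 32 + (9/1)t = 32 + 9t
k = -56 - (16/1)t = -56 - 16t
for any integer t.

j = 32 + 9t, k = -56 - 16t for integer t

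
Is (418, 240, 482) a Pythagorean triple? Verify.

Compute a² + b² = 418² + 240² = 174724 + 57600 = 232324
Compute c² = 482² = 232324
Since 232324 = 232324, confirmed.

Yes, it is a Pythagorean triple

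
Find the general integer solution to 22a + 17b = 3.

Step 1: Compute gcd(22, 17) = 1.
Since 1 divides 3, solutions exist.

Step 2: Find a particular solution using extended Euclidean algorithm.
We get a₀ = 21, b₀ = -27.
Check: 22*21 + 17*-27 = 3 = 3 ✓

Step 3: Write the general solution.
a = 21 + (17/1)t = 21 + 17t
b = -27 - (22/1)t = -27 - 22t
for any integer t.

a = 21 + 17t, b = -27 - 22t for integer t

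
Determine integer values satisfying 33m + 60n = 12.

Step 1: Check solvability.
gcd(33, 60) = 3
Since 3 divides 12, solutions exist.

Step 2: Apply extended Euclidean algorithm to find gcd.
We find integers such that 33*x0 + 60*y0 = 3

Step 3: Scale the particular solution.
Multiply by 12/3 = 4:
m = -36, n = 20

Step 4: Verify.
33*(-36) + 60*(20) = 12 = 12 ✓

m = -36, n = 20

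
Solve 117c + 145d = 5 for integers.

Step 1: Check solvability.
gcd(117, 145) = 1
Since 1 divides 5, solutions exist.

Step 2: Apply extended Euclidean algorithm to find gcd.
We find integers such that 117*x0 + 145*y0 = 1

Step 3: Scale the particular solution.
Multiply by 5/1 = 5:
c = -285, d = 230

Step 4: Verify.
117*(-285) + 145*(230) = 5 = 5 ✓

c = -285, d = 230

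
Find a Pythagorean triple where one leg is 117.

We need the other leg and hypotenuse such that 117² + x² = c².
Take x = 44, c = 125: 117² + 44² = 13689 + 1936 = 15625 = 125² ✓
Triple: (117, 44, 125)

(117, 44, 125)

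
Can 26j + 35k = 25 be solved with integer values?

Step 1: Compute gcd(26, 35).
gcd(26, 35) = 1

Step 2: Check divisibility.
Does 1 divide 25? 25 = 1 x 25, so yes.

By the theorem on linear Diophantine equations, 26j + 35k = 25 has integer solutions if and only if gcd(26, 35) divides 25. Since 1 | 25, solutions exist.

Yes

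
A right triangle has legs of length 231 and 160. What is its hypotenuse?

c² = a² + b² = 231² + 160² = 53361 + 25600 = 78961
c = 281

281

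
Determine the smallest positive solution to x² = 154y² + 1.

We seek the smallest positive integers (x, y) with x² - 154y² = 1, i.e., x² = 154y² + 1.
Try successive y values:
y = 1: x² = 154·1² + 1 = 155, not a perfect square
y = 2: x² = 154·2² + 1 = 617, not a perfect square
y = 3: x² = 154·3² + 1 = 1387, not a perfect square
... continuing the search (or via continued fractions) ...
y = 1716: x² = 154·1716² + 1 = 453477025, x = 21295 ✓

Verify: 21295² - 154·1716² = 453477025 - 453477024 = 1 ✓

x = 21295, y = 1716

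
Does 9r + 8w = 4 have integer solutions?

Step 1: Compute gcd(9, 8).
gcd(9, 8) = 1

Step 2: Check divisibility.
Does 1 divide 4? 4 = 1 x 4, so yes.

By the theorem on linear Diophantine equations, 9r + 8w = 4 has integer solutions if and only if gcd(9, 8) divides 4. Since 1 | 4, solutions exist.

Yes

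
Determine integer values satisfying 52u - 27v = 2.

Step 1: Check solvability.
gcd(52, 27) = 1
Since 1 divides 2, solutions exist.

Step 2: Apply extended Euclidean algorithm to find gcd.
We find integers such that 52*x0 + 27*y0 = 1

Step 3: Scale the particular solution.
Multiply by 2/1 = 2:
u = 26, v = 50

Step 4: Verify.
52*(26) - 27*(50) = 2 = 2 ✓

u = 26, v = 50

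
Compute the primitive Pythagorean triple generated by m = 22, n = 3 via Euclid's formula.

a = m² - n² = 22² - 3² = 484 - 9 = 475
b = 2mn = 2·22·3 = 132
c = m² + n² = 484 + 9 = 493
Verify: 475² + 132² = 225625 + 17424 = 243049 = 493² ✓

(475, 132, 493)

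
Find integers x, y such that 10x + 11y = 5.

Step 1: Check solvability.
gcd(10, 11) = 1
Since 1 divides 5, solutions exist.

Step 2: Apply extended Euclidean algorithm to find gcd.
We find integers such that 10*x0 + 11*y0 = 1

Step 3: Scale the particular solution.
Multiply by 5/1 = 5:
x = -5, y = 5

Step 4: Verify.
10*(-5) + 11*(5) = 5 = 5 ✓

x = -5, y = 5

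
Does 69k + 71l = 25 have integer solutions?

Step 1: Compute gcd(69, 71).
gcd(69, 71) = 1

Step 2: Check divisibility.
Does 1 divide 25? 25 = 1 x 25, so yes.

By the theorem on linear Diophantine equations, 69k + 71l = 25 has integer solutions if and only if gcd(69, 71) divides 25. Since 1 | 25, solutions exist.

Yes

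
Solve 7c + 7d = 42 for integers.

Step 1: Check solvability.
gcd(7, 7) = 7
Since 7 divides 42, solutions exist.

Step 2: Apply extended Euclidean algorithm to find gcd.
We find integers such that 7*x0 + 7*y0 = 7

Step 3: Scale the particular solution.
Multiply by 42/7 = 6:
c = 0, d = 6

Step 4: Verify.
7*(0) + 7*(6) = 42 = 42 ✓

c = 0, d = 6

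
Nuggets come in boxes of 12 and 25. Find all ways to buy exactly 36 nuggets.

We need non-negative integers (x, y) with 12x + 25y = 36.
For each x in 0..3, check if 36 - 12x is a non-negative multiple of 25.
x = 3: 25y = 0, y = 0 ✓

(3 boxes of 12, 0 boxes of 25)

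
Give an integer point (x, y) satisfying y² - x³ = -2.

Try small integer x values and check whether x³ - 2 is a perfect square.
x = 3: x³ - 2 = 3³ - 2 = 27 - 2 = 25
Is 25 a perfect square? 5² = 25 ✓
So (x, y) = (3, 5) is a solution.

x = 3, y = 5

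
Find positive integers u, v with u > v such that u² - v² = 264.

Factor: u² - v² = (u+v)(u-v) = 264.
We need two factors of 264 with the same parity.
Use u+v = 132 and u-v = 2 (product 132·2 = 264).
Adding: 2u = 134, so u = 67.
Subtracting: 2v = 130, so v = 65.
Check: 67² - 65² = 4489 - 4225 = 264 ✓

u = 67, v = 65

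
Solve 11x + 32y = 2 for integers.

Step 1: Check solvability.
gcd(11, 32) = 1
Since 1 divides 2, solutions exist.

Step 2: Apply extended Euclidean algorithm to find gcd.
We find integers such that 11*x0 + 32*y0 = 1

Step 3: Scale the particular solution.
Multiply by 2/1 = 2:
x = 6, y = -2

Step 4: Verify.
11*(6) + 32*(-2) = 2 = 2 ✓

x = 6, y = -2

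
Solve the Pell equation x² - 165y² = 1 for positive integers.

We seek the smallest positive integers (x, y) with x² - 165y² = 1, i.e., x² = 165y² + 1.
Try successive y values:
y = 1: x² = 165·1² + 1 = 166, not a perfect square
y = 2: x² = 165·2² + 1 = 661, not a perfect square
y = 3: x² = 165·3² + 1 = 1486, not a perfect square
... continuing the search (or via continued fractions) ...
y = 84: x² = 165·84² + 1 = 1164241, x = 1079 ✓

Verify: 1079² - 165·84² = 1164241 - 1164240 = 1 ✓

x = 1079, y = 84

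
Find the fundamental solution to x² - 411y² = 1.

We seek the smallest positive integers (x, y) with x² - 411y² = 1, i.e., x² = 411y² + 1.
Try successive y values:
y = 1: x² = 411·1² + 1 = 412, not a perfect square
y = 2: x² = 411·2² + 1 = 1645, not a perfect square
y = 3: x² = 411·3² + 1 = 3700, not a perfect square
... continuing the search (or via continued fractions) ...
y = 2453: x² = 411·2453² + 1 = 2473072900, x = 49730 ✓

Verify: 49730² - 411·2453² = 2473072900 - 2473072899 = 1 ✓

x = 49730, y = 2453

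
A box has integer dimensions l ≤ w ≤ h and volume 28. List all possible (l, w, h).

Iterate l from 1 to ⌊28^(1/3)⌋. For each l dividing 28, iterate w ≥ l with w dividing 28/l, and set h = 28/(l·w).
Triples found (4): (1×1×28), (1×2×14), (1×4×7), (2×2×7)

(1×1×28), (1×2×14), (1×4×7), (2×2×7)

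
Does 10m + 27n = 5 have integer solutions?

Step 1: Compute gcd(10, 27).
gcd(10, 27) = 1

Step 2: Check divisibility.
Does 1 divide 5? 5 = 1 x 5, so yes.

By the theorem on linear Diophantine equations, 10m + 27n = 5 has integer solutions if and only if gcd(10, 27) divides 5. Since 1 | 5, solutions exist.

Yes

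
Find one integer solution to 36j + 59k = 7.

Step 1: Check solvability.
gcd(36, 59) = 1
Since 1 divides 7, solutions exist.

Step 2: Apply extended Euclidean algorithm to find gcd.
We find integers such that 36*x0 + 59*y0 = 1

Step 3: Scale the particular solution.
Multiply by 7/1 = 7:
j = -126, k = 77

Step 4: Verify.
36*(-126) + 59*(77) = 7 = 7 ✓

j = -126, k = 77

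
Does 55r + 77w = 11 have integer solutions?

Step 1: Compute gcd(55, 77).
gcd(55, 77) = 11

Step 2: Check divisibility.
Does 11 divide 11? 11 = 11 x 1, so yes.

By the theorem on linear Diophantine equations, 55r + 77w = 11 has integer solutions if and only if gcd(55, 77) divides 11. Since 11 | 11, solutions exist.

Yes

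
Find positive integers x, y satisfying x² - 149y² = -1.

We need x² = 149y² - 1. Try successive y:
y = 1: x² = 149·1² - 1 = 148, not a perfect square
y = 2: x² = 149·2² - 1 = 595, not a perfect square
y = 3: x² = 149·3² - 1 = 1340, not a perfect square
...
y = 9305: x² = 149·9305² - 1 = 12900870724 = 113582² ✓
Check: 113582² - 149·9305² = 12900870724 - 12900870725 = -1 ✓

x = 113582, y = 9305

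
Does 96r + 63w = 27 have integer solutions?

Step 1: Compute gcd(96, 63).
gcd(96, 63) = 3

Step 2: Check divisibility.
Does 3 divide 27? 27 = 3 x 9, so yes.

By the theorem on linear Diophantine equations, 96r + 63w = 27 has integer solutions if and only if gcd(96, 63) divides 27. Since 3 | 27, solutions exist.

Yes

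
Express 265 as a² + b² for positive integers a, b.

We need to find integers a, b > 0 such that a² + b² = 265.
Trying a = 3: b² = 265 - 3² = 265 - 9 = 256
b = 16
Check: 3² + 16² = 9 + 256 = 265 ✓

265 = 3² + 16²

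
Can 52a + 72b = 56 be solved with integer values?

Step 1: Compute gcd(52, 72).
gcd(52, 72) = 4

Step 2: Check divisibility.
Does 4 divide 56? 56 = 4 x 14, so yes.

By the theorem on linear Diophantine equations, 52a + 72b = 56 has integer solutions if and only if gcd(52, 72) divides 56. Since 4 | 56, solutions exist.

Yes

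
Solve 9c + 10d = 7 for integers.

Step 1: Check solvability.
gcd(9, 10) = 1
Since 1 divides 7, solutions exist.

Step 2: Apply extended Euclidean algorithm to find gcd.
We find integers such that 9*x0 + 10*y0 = 1

Step 3: Scale the particular solution.
Multiply by 7/1 = 7:
c = -7, d = 7

Step 4: Verify.
9*(-7) + 10*(7) = 7 = 7 ✓

c = -7, d = 7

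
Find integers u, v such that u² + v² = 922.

We need to find integers u, v > 0 such that u² + v² = 922.
Trying u = 9: v² = 922 - 9² = 922 - 81 = 841
v = 29
Check: 9² + 29² = 81 + 841 = 922 ✓

922 = 9² + 29²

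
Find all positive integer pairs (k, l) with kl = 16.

The positive divisors of 16 are: 1, 2, 4, 8, 16.
Each divisor d gives the pair (d, 16/d):
(1, 16), (2, 8), (4, 4), (8, 2), (16, 1)

(1, 16), (2, 8), (4, 4), (8, 2), (16, 1)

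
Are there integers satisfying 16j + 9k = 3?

Step 1: Compute gcd(16, 9).
gcd(16, 9) = 1

Step 2: Check divisibility.
Does 1 divide 3? 3 = 1 x 3, so yes.

By the theorem on linear Diophantine equations, 16j + 9k = 3 has integer solutions if and only if gcd(16, 9) divides 3. Since 1 | 3, solutions exist.

Yes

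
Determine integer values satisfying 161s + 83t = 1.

Step 1: Check solvability.
gcd(161, 83) = 1
Since 1 divides 1, solutions exist.

Step 2: Apply extended Euclidean algorithm to find gcd.
We find integers such that 161*x0 + 83*y0 = 1

Step 3: Scale the particular solution.
Multiply by 1/1 = 1:
s = 33, t = -64

Step 4: Verify.
161*(33) + 83*(-64) = 1 = 1 ✓

s = 33, t = -64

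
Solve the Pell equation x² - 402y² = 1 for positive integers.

We seek the smallest positive integers (x, y) with x² - 402y² = 1, i.e., x² = 402y² + 1.
Try successive y values:
y = 1: x² = 402·1² + 1 = 403, not a perfect square
y = 2: x² = 402·2² + 1 = 1609, not a perfect square
y = 3: x² = 402·3² + 1 = 3619, not a perfect square
... continuing the search (or via continued fractions) ...
y = 20: x² = 402·20² + 1 = 160801, x = 401 ✓

Verify: 401² - 402·20² = 160801 - 160800 = 1 ✓

x = 401, y = 20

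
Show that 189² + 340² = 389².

Compute a² + b²:
189² + 340² = 35721 + 115600 = 151321
Compute c²:
389² = 151321
Since 151321 = 151321, it is a Pythagorean triple.

Yes, it is a Pythagorean triple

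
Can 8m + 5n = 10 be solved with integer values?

Step 1: Compute gcd(8, 5).
gcd(8, 5) = 1

Step 2: Check divisibility.
Does 1 divide 10? 10 = 1 x 10, so yes.

By the theorem on linear Diophantine equations, 8m + 5n = 10 has integer solutions if and only if gcd(8, 5) divides 10. Since 1 | 10, solutions exist.

Yes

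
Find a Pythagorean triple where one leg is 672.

We need the other leg and hypotenuse such that 672² + x² = c².
Take x = 621, c = 915: 672² + 621² = 451584 + 385641 = 837225 = 915² ✓
Triple: (621, 672, 915)

(621, 672, 915)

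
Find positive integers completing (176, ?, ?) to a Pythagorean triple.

We need the other leg and hypotenuse such that 176² + x² = c².
Take x = 57, c = 185: 176² + 57² = 30976 + 3249 = 34225 = 185² ✓
Triple: (57, 176, 185)

(57, 176, 185)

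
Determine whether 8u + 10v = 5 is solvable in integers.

Step 1: Compute gcd(8, 10).
gcd(8, 10) = 2

Step 2: Check divisibility.
Does 2 divide 5? 5 = 2 x 2 + 1, so no.

By the theorem on linear Diophantine equations, 8u + 10v = 5 has integer solutions if and only if gcd(8, 10) divides 5. Since 2 does not divide 5, no solutions exist.

No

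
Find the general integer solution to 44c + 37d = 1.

Step 1: Compute gcd(44, 37) = 1.
Since 1 divides 1, solutions exist.

Step 2: Find a particular solution using extended Euclidean algorithm.
We get c₀ = 16, d₀ = -19.
Check: 44*16 + 37*-19 = 1 = 1 ✓

Step 3: Write the general solution.
c = 16 + (37/1)t = 16 + 37t
d = -19 - (44/1)t = -19 - 44t
for any integer t.

c = 16 + 37t, d = -19 - 44t for integer t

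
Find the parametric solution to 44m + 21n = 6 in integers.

Step 1: Compute gcd(44, 21) = 1.
Since 1 divides 6, solutions exist.

Step 2: Find a particular solution using extended Euclidean algorithm.
We get m₀ = -60, n₀ = 126.
Check: 44*-60 + 21*126 = 6 = 6 ✓

Step 3: Write the general solution.
m = -60 + (21/1)t = -60 + 21t
n = 126 - (44/1)t = 126 - 44t
for any integer t.

m = -60 + 21t, n = 126 - 44t for integer t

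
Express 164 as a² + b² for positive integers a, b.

We need to find integers a, b > 0 such that a² + b² = 164.
Trying a = 8: b² = 164 - 8² = 164 - 64 = 100
b = 10
Check: 8² + 10² = 64 + 100 = 164 ✓

164 = 8² + 10²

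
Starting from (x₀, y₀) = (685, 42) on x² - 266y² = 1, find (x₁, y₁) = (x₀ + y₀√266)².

Solutions to x² - Dy² = 1 are generated by powers of (x₀ + y₀√D).
The next solution satisfies x₁ + y₁√266 = (x₀ + y₀√266)², giving:
x₁ = x₀² + 266y₀² = 685² + 266·42² = 469225 + 469224 = 938449
y₁ = 2x₀y₀ = 2·685·42 = 57540

Verify: 938449² - 266·57540² = 880686525601 - 880686525600 = 1 ✓

x = 938449, y = 57540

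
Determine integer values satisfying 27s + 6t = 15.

Step 1: Check solvability.
gcd(27, 6) = 3
Since 3 divides 15, solutions exist.

Step 2: Apply extended Euclidean algorithm to find gcd.
We find integers such that 27*x0 + 6*y0 = 3

Step 3: Scale the particular solution.
Multiply by 15/3 = 5:
s = 5, t = -20

Step 4: Verify.
27*(5) + 6*(-20) = 15 = 15 ✓

s = 5, t = -20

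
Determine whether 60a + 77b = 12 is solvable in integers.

Step 1: Compute gcd(60, 77).
gcd(60, 77) = 1

Step 2: Check divisibility.
Does 1 divide 12? 12 = 1 x 12, so yes.

By the theorem on linear Diophantine equations, 60a + 77b = 12 has integer solutions if and only if gcd(60, 77) divides 12. Since 1 | 12, solutions exist.

Yes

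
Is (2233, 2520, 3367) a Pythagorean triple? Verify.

Compute a² + b² = 2233² + 2520² = 4986289 + 6350400 = 11336689
Compute c² = 3367² = 11336689
Since 11336689 = 11336689, confirmed.

Yes, it is a Pythagorean triple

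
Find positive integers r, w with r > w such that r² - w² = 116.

Factor: r² - w² = (r+w)(r-w) = 116.
We need two factors of 116 with the same parity.
Use r+w = 58 and r-w = 2 (product 58·2 = 116).
Adding: 2r = 60, so r = 30.
Subtracting: 2w = 56, so w = 28.
Check: 30² - 28² = 900 - 784 = 116 ✓

r = 30, w = 28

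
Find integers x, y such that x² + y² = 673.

We need to find integers x, y > 0 such that x² + y² = 673.
Trying x = 12: y² = 673 - 12² = 673 - 144 = 529
y = 23
Check: 12² + 23² = 144 + 529 = 673 ✓

673 = 12² + 23²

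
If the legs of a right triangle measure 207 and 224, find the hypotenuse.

c² = a² + b² = 207² + 224² = 42849 + 50176 = 93025
c = 305

305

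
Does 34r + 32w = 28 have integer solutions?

Step 1: Compute gcd(34, 32).
gcd(34, 32) = 2

Step 2: Check divisibility.
Does 2 divide 28? 28 = 2 x 14, so yes.

By the theorem on linear Diophantine equations, 34r + 32w = 28 has integer solutions if and only if gcd(34, 32) divides 28. Since 2 | 28, solutions exist.

Yes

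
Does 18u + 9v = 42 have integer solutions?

Step 1: Compute gcd(18, 9).
gcd(18, 9) = 9

Step 2: Check divisibility.
Does 9 divide 42? 42 = 9 x 4 + 6, so no.

By the theorem on linear Diophantine equations, 18u + 9v = 42 has integer solutions if and only if gcd(18, 9) divides 42. Since 9 does not divide 42, no solutions exist.

No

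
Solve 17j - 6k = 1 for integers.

Step 1: Check solvability.
gcd(17, 6) = 1
Since 1 divides 1, solutions exist.

Step 2: Apply extended Euclidean algorithm to find gcd.
We find integers such that 17*x0 + 6*y0 = 1

Step 3: Scale the particular solution.
Multiply by 1/1 = 1:
j = -1, k = -3

Step 4: Verify.
17*(-1) - 6*(-3) = 1 = 1 ✓

j = -1, k = -3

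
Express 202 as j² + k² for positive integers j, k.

We need to find integers j, k > 0 such that j² + k² = 202.
Trying j = 9: k² = 202 - 9² = 202 - 81 = 121
k = 11
Check: 9² + 11² = 81 + 121 = 202 ✓

202 = 9² + 11²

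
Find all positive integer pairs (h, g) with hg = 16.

The positive divisors of 16 are: 1, 2, 4, 8, 16.
Each divisor d gives the pair (d, 16/d):
(1, 16), (2, 8), (4, 4), (8, 2), (16, 1)

(1, 16), (2, 8), (4, 4), (8, 2), (16, 1)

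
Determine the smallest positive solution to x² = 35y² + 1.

We seek the smallest positive integers (x, y) with x² - 35y² = 1, i.e., x² = 35y² + 1.
Try successive y values:
y = 1: x² = 35·1² + 1 = 36, x = 6 ✓

Verify: 6² - 35·1² = 36 - 35 = 1 ✓

x = 6, y = 1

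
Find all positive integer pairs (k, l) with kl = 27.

The positive divisors of 27 are: 1, 3, 9, 27.
Each divisor d gives the pair (d, 27/d):
(1, 27), (3, 9), (9, 3), (27, 1)

(1, 27), (3, 9), (9, 3), (27, 1)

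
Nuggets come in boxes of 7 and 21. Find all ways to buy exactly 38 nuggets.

We need non-negative integers (x, y) with 7x + 21y = 38.
For each x in 0..5, check if 38 - 7x is a non-negative multiple of 21.
No x yields an integer y ≥ 0.

No solution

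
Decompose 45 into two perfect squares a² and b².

We need to find integers a, b > 0 such that a² + b² = 45.
Trying a = 3: b² = 45 - 3² = 45 - 9 = 36
b = 6
Check: 3² + 6² = 9 + 36 = 45 ✓

45 = 3² + 6²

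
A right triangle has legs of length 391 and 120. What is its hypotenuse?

c² = a² + b² = 391² + 120² = 152881 + 14400 = 167281
c = 409

409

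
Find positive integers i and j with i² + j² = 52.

We need to find integers i, j > 0 such that i² + j² = 52.
Trying i = 4: j² = 52 - 4² = 52 - 16 = 36
j = 6
Check: 4² + 6² = 16 + 36 = 52 ✓

52 = 4² + 6²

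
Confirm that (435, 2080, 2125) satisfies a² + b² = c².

Compute a² + b² = 435² + 2080² = 189225 + 4326400 = 4515625
Compute c² = 2125² = 4515625
Since 4515625 = 4515625, confirmed.

Yes, it is a Pythagorean triple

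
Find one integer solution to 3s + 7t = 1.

Step 1: Check solvability.
gcd(3, 7) = 1
Since 1 divides 1, solutions exist.

Step 2: Apply extended Euclidean algorithm to find gcd.
We find integers such that 3*x0 + 7*y0 = 1

Step 3: Scale the particular solution.
Multiply by 1/1 = 1:
s = -2, t = 1

Step 4: Verify.
3*(-2) + 7*(1) = 1 = 1 ✓

s = -2, t = 1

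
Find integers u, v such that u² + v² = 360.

We need to find integers u, v > 0 such that u² + v² = 360.
Trying u = 6: v² = 360 - 6² = 360 - 36 = 324
v = 18
Check: 6² + 18² = 36 + 324 = 360 ✓

360 = 6² + 18²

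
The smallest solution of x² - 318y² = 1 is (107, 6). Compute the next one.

Solutions to x² - Dy² = 1 are generated by powers of (x₀ + y₀√D).
The next solution satisfies x₁ + y₁√318 = (x₀ + y₀√318)², giving:
x₁ = x₀² + 318y₀² = 107² + 318·6² = 11449 + 11448 = 22897
y₁ = 2x₀y₀ = 2·107·6 = 1284

Verify: 22897² - 318·1284² = 524272609 - 524272608 = 1 ✓

x = 22897, y = 1284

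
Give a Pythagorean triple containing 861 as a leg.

We need the other leg and hypotenuse such that 861² + x² = c².
Take x = 5852, c = 5915: 861² + 5852² = 741321 + 34245904 = 34987225 = 5915² ✓
Triple: (861, 5852, 5915)

(861, 5852, 5915)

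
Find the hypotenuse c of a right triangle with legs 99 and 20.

c² = a² + b² = 99² + 20² = 9801 + 400 = 10201
c = 101

101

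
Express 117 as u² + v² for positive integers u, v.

We need to find integers u, v > 0 such that u² + v² = 117.
Trying u = 6: v² = 117 - 6² = 117 - 36 = 81
v = 9
Check: 6² + 9² = 36 + 81 = 117 ✓

117 = 6² + 9²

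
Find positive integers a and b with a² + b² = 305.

We need to find integers a, b > 0 such that a² + b² = 305.
Trying a = 4: b² = 305 - 4² = 305 - 16 = 289
b = 17
Check: 4² + 17² = 16 + 289 = 305 ✓

305 = 4² + 17²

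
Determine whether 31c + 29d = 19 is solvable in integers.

Step 1: Compute gcd(31, 29).
gcd(31, 29) = 1

Step 2: Check divisibility.
Does 1 divide 19? 19 = 1 x 19, so yes.

By the theorem on linear Diophantine equations, 31c + 29d = 19 has integer solutions if and only if gcd(31, 29) divides 19. Since 1 | 19, solutions exist.

Yes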